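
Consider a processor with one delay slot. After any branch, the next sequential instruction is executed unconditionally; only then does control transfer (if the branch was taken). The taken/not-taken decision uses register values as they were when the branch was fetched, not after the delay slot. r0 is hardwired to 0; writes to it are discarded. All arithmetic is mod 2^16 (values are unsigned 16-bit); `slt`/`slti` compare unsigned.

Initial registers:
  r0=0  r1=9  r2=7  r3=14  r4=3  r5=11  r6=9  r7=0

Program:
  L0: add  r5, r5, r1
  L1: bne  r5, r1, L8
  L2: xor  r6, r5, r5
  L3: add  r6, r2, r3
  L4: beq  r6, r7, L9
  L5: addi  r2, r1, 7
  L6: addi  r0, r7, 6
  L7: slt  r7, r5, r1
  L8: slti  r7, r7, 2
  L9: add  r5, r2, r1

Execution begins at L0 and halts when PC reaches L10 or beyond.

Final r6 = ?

0

PC=0  add  r5, r5, r1        | r0=0 r1=9 r2=7 r3=14 r4=3 r5=20 r6=9 r7=0
PC=1  bne  r5, r1, L8        | r0=0 r1=9 r2=7 r3=14 r4=3 r5=20 r6=9 r7=0  [TAKEN]
PC=2  xor  r6, r5, r5        | r0=0 r1=9 r2=7 r3=14 r4=3 r5=20 r6=0 r7=0
PC=8  slti  r7, r7, 2        | r0=0 r1=9 r2=7 r3=14 r4=3 r5=20 r6=0 r7=1
PC=9  add  r5, r2, r1        | r0=0 r1=9 r2=7 r3=14 r4=3 r5=16 r6=0 r7=1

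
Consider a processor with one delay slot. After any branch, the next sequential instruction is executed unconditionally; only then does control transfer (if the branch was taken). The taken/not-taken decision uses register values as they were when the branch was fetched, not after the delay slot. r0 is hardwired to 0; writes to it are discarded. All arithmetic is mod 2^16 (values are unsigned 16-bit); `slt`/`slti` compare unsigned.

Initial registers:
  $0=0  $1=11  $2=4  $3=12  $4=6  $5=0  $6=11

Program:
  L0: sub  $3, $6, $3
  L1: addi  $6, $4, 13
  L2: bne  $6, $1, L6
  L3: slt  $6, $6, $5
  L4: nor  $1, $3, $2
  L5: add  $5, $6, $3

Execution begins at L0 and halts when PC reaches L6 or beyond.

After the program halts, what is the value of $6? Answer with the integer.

#0 sub  $3, $6, $3 ; 0/11/4/65535/6/0/11
#1 addi  $6, $4, 13 ; 0/11/4/65535/6/0/19
#2 bne  $6, $1, L6 ; 0/11/4/65535/6/0/19 ; →target
#3 slt  $6, $6, $5 ; 0/11/4/65535/6/0/0

0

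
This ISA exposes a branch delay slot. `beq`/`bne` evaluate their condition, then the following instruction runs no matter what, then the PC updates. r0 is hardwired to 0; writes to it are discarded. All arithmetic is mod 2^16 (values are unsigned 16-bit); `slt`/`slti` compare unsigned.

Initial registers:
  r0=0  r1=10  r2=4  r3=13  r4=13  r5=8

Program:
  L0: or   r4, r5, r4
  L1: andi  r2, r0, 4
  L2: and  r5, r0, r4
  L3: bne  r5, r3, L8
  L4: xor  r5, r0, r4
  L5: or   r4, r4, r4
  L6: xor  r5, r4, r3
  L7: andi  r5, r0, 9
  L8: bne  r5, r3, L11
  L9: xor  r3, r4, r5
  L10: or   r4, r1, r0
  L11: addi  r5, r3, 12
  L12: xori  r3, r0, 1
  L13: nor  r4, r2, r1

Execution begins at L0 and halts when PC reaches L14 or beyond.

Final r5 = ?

  step pc=0: or   r4, r5, r4  regs=(0,10,4,13,13,8)
  step pc=1: andi  r2, r0, 4  regs=(0,10,0,13,13,8)
  step pc=2: and  r5, r0, r4  regs=(0,10,0,13,13,0)
  step pc=3: bne  r5, r3, L8  cond=T  regs=(0,10,0,13,13,0)
  step pc=4: xor  r5, r0, r4  regs=(0,10,0,13,13,13)
  step pc=8: bne  r5, r3, L11  cond=F  regs=(0,10,0,13,13,13)
  step pc=9: xor  r3, r4, r5  regs=(0,10,0,0,13,13)
  step pc=10: or   r4, r1, r0  regs=(0,10,0,0,10,13)
  step pc=11: addi  r5, r3, 12  regs=(0,10,0,0,10,12)
  step pc=12: xori  r3, r0, 1  regs=(0,10,0,1,10,12)
  step pc=13: nor  r4, r2, r1  regs=(0,10,0,1,65525,12)

12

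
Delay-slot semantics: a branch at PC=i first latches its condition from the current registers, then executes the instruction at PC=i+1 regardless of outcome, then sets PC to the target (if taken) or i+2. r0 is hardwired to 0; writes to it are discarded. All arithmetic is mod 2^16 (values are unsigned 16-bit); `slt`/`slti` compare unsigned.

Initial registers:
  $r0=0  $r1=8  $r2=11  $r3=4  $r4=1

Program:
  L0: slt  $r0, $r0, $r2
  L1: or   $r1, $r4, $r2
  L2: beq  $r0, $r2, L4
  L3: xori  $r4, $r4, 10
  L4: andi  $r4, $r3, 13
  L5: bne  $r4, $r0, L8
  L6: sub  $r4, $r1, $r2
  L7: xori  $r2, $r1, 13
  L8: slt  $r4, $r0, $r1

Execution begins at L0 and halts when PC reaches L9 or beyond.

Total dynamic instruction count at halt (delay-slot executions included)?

8

[0] slt  $r0, $r0, $r2  →  {$r0:0, $r1:8, $r2:11, $r3:4, $r4:1}
[1] or   $r1, $r4, $r2  →  {$r0:0, $r1:11, $r2:11, $r3:4, $r4:1}
[2] beq  $r0, $r2, L4  →  {$r0:0, $r1:11, $r2:11, $r3:4, $r4:1}  ⟨branch fallthrough⟩
[3] xori  $r4, $r4, 10  →  {$r0:0, $r1:11, $r2:11, $r3:4, $r4:11}
[4] andi  $r4, $r3, 13  →  {$r0:0, $r1:11, $r2:11, $r3:4, $r4:4}
[5] bne  $r4, $r0, L8  →  {$r0:0, $r1:11, $r2:11, $r3:4, $r4:4}  ⟨branch taken⟩
[6] sub  $r4, $r1, $r2  →  {$r0:0, $r1:11, $r2:11, $r3:4, $r4:0}
[8] slt  $r4, $r0, $r1  →  {$r0:0, $r1:11, $r2:11, $r3:4, $r4:1}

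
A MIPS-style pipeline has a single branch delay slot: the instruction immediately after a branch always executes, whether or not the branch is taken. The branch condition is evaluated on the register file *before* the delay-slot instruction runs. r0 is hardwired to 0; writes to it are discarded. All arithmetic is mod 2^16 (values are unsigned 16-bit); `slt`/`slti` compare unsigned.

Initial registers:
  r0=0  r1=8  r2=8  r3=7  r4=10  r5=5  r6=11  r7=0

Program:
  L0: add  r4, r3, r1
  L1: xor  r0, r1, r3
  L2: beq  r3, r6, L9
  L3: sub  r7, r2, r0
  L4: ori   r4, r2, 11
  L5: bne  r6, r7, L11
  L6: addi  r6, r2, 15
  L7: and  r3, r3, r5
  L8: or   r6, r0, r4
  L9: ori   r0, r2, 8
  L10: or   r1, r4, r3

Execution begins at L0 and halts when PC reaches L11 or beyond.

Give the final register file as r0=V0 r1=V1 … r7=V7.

r0=0 r1=8 r2=8 r3=7 r4=11 r5=5 r6=23 r7=8

  step pc=0: add  r4, r3, r1  regs=(0,8,8,7,15,5,11,0)
  step pc=1: xor  r0, r1, r3  regs=(0,8,8,7,15,5,11,0)
  step pc=2: beq  r3, r6, L9  cond=F  regs=(0,8,8,7,15,5,11,0)
  step pc=3: sub  r7, r2, r0  regs=(0,8,8,7,15,5,11,8)
  step pc=4: ori   r4, r2, 11  regs=(0,8,8,7,11,5,11,8)
  step pc=5: bne  r6, r7, L11  cond=T  regs=(0,8,8,7,11,5,11,8)
  step pc=6: addi  r6, r2, 15  regs=(0,8,8,7,11,5,23,8)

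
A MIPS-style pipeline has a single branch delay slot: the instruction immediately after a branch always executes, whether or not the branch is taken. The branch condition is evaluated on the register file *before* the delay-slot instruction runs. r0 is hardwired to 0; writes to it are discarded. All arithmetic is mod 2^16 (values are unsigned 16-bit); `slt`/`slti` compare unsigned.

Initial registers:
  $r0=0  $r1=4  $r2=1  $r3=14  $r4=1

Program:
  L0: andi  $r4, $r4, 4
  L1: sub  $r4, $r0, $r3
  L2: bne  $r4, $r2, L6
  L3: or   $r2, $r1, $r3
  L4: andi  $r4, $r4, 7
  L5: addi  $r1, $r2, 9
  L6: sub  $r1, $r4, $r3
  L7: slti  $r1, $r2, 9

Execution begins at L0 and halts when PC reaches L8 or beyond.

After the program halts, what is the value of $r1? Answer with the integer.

0

#0 andi  $r4, $r4, 4 ; 0/4/1/14/0
#1 sub  $r4, $r0, $r3 ; 0/4/1/14/65522
#2 bne  $r4, $r2, L6 ; 0/4/1/14/65522 ; →target
#3 or   $r2, $r1, $r3 ; 0/4/14/14/65522
#6 sub  $r1, $r4, $r3 ; 0/65508/14/14/65522
#7 slti  $r1, $r2, 9 ; 0/0/14/14/65522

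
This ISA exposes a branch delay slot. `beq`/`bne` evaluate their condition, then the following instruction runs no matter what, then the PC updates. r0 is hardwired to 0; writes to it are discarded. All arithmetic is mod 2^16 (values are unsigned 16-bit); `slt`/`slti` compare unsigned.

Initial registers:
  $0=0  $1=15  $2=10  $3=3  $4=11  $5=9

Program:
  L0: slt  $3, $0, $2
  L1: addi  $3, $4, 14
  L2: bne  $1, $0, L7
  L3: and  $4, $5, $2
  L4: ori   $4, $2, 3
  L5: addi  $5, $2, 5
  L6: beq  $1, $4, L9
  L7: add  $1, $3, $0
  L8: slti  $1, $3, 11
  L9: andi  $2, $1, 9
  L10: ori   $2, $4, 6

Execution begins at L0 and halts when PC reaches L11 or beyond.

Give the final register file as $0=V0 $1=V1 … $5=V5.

$0=0 $1=0 $2=14 $3=25 $4=8 $5=9

#0 slt  $3, $0, $2 ; 0/15/10/1/11/9
#1 addi  $3, $4, 14 ; 0/15/10/25/11/9
#2 bne  $1, $0, L7 ; 0/15/10/25/11/9 ; →target
#3 and  $4, $5, $2 ; 0/15/10/25/8/9
#7 add  $1, $3, $0 ; 0/25/10/25/8/9
#8 slti  $1, $3, 11 ; 0/0/10/25/8/9
#9 andi  $2, $1, 9 ; 0/0/0/25/8/9
#10 ori   $2, $4, 6 ; 0/0/14/25/8/9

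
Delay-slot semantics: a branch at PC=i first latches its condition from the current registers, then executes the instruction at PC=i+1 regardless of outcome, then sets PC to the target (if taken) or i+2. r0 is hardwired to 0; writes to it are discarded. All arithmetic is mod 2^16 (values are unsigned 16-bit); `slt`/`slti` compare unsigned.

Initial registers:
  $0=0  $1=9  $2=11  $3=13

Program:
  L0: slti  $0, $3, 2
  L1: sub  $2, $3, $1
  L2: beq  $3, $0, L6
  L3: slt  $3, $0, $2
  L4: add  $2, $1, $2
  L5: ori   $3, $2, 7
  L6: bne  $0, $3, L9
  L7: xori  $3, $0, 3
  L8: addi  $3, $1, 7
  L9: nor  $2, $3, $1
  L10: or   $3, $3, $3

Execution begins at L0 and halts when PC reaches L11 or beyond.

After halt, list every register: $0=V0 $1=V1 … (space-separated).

PC=0  slti  $0, $3, 2        | $0=0 $1=9 $2=11 $3=13
PC=1  sub  $2, $3, $1        | $0=0 $1=9 $2=4 $3=13
PC=2  beq  $3, $0, L6        | $0=0 $1=9 $2=4 $3=13  [not taken]
PC=3  slt  $3, $0, $2        | $0=0 $1=9 $2=4 $3=1
PC=4  add  $2, $1, $2        | $0=0 $1=9 $2=13 $3=1
PC=5  ori   $3, $2, 7        | $0=0 $1=9 $2=13 $3=15
PC=6  bne  $0, $3, L9        | $0=0 $1=9 $2=13 $3=15  [TAKEN]
PC=7  xori  $3, $0, 3        | $0=0 $1=9 $2=13 $3=3
PC=9  nor  $2, $3, $1        | $0=0 $1=9 $2=65524 $3=3
PC=10 or   $3, $3, $3        | $0=0 $1=9 $2=65524 $3=3

$0=0 $1=9 $2=65524 $3=3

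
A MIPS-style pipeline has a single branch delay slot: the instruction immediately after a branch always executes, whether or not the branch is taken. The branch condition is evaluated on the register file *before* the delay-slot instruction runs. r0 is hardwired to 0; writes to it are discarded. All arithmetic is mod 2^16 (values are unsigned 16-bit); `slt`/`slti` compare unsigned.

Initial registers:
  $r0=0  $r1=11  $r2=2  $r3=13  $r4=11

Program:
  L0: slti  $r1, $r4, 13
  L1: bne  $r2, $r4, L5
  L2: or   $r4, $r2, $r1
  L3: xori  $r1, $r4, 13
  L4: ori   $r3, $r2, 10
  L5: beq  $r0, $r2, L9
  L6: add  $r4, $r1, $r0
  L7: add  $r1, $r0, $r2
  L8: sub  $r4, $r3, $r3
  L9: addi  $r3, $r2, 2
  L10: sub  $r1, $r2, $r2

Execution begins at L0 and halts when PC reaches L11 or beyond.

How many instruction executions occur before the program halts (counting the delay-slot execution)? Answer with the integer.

9

PC=0  slti  $r1, $r4, 13     | $r0=0 $r1=1 $r2=2 $r3=13 $r4=11
PC=1  bne  $r2, $r4, L5      | $r0=0 $r1=1 $r2=2 $r3=13 $r4=11  [TAKEN]
PC=2  or   $r4, $r2, $r1     | $r0=0 $r1=1 $r2=2 $r3=13 $r4=3
PC=5  beq  $r0, $r2, L9      | $r0=0 $r1=1 $r2=2 $r3=13 $r4=3  [not taken]
PC=6  add  $r4, $r1, $r0     | $r0=0 $r1=1 $r2=2 $r3=13 $r4=1
PC=7  add  $r1, $r0, $r2     | $r0=0 $r1=2 $r2=2 $r3=13 $r4=1
PC=8  sub  $r4, $r3, $r3     | $r0=0 $r1=2 $r2=2 $r3=13 $r4=0
PC=9  addi  $r3, $r2, 2      | $r0=0 $r1=2 $r2=2 $r3=4 $r4=0
PC=10 sub  $r1, $r2, $r2     | $r0=0 $r1=0 $r2=2 $r3=4 $r4=0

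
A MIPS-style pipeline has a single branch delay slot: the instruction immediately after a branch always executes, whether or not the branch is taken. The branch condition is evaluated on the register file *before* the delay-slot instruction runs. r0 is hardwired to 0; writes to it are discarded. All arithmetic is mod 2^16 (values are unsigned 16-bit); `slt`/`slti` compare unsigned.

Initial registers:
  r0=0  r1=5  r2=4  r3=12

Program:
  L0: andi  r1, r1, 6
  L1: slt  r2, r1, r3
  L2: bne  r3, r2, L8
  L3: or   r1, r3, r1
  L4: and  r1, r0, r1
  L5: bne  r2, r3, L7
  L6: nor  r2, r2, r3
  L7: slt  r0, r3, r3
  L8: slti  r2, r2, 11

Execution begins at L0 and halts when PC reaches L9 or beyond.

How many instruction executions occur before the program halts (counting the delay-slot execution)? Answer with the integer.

5

[0] andi  r1, r1, 6  →  {r0:0, r1:4, r2:4, r3:12}
[1] slt  r2, r1, r3  →  {r0:0, r1:4, r2:1, r3:12}
[2] bne  r3, r2, L8  →  {r0:0, r1:4, r2:1, r3:12}  ⟨branch taken⟩
[3] or   r1, r3, r1  →  {r0:0, r1:12, r2:1, r3:12}
[8] slti  r2, r2, 11  →  {r0:0, r1:12, r2:1, r3:12}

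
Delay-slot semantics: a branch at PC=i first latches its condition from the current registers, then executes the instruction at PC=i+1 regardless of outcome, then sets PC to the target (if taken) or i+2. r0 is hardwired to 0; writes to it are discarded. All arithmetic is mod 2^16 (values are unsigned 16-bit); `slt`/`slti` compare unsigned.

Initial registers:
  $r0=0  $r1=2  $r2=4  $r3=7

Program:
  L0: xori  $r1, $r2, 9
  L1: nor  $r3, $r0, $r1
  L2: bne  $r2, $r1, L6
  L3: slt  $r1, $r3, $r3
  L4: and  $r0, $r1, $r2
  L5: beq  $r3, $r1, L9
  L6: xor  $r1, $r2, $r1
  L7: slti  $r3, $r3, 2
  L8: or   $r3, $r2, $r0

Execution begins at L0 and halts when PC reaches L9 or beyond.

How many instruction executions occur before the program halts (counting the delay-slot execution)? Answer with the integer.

#0 xori  $r1, $r2, 9 ; 0/13/4/7
#1 nor  $r3, $r0, $r1 ; 0/13/4/65522
#2 bne  $r2, $r1, L6 ; 0/13/4/65522 ; →target
#3 slt  $r1, $r3, $r3 ; 0/0/4/65522
#6 xor  $r1, $r2, $r1 ; 0/4/4/65522
#7 slti  $r3, $r3, 2 ; 0/4/4/0
#8 or   $r3, $r2, $r0 ; 0/4/4/4

7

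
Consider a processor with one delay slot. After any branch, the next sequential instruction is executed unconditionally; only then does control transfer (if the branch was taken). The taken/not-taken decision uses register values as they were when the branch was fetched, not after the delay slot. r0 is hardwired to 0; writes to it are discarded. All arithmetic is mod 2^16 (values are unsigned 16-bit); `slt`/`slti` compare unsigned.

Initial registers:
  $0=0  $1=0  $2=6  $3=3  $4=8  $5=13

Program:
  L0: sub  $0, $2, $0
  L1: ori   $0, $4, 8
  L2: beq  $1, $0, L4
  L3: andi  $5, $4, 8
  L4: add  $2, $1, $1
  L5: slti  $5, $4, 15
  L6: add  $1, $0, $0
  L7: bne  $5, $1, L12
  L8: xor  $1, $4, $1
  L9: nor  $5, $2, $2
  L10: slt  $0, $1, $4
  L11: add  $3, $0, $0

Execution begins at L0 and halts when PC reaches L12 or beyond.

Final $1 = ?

8

PC=0  sub  $0, $2, $0        | $0=0 $1=0 $2=6 $3=3 $4=8 $5=13
PC=1  ori   $0, $4, 8        | $0=0 $1=0 $2=6 $3=3 $4=8 $5=13
PC=2  beq  $1, $0, L4        | $0=0 $1=0 $2=6 $3=3 $4=8 $5=13  [TAKEN]
PC=3  andi  $5, $4, 8        | $0=0 $1=0 $2=6 $3=3 $4=8 $5=8
PC=4  add  $2, $1, $1        | $0=0 $1=0 $2=0 $3=3 $4=8 $5=8
PC=5  slti  $5, $4, 15       | $0=0 $1=0 $2=0 $3=3 $4=8 $5=1
PC=6  add  $1, $0, $0        | $0=0 $1=0 $2=0 $3=3 $4=8 $5=1
PC=7  bne  $5, $1, L12       | $0=0 $1=0 $2=0 $3=3 $4=8 $5=1  [TAKEN]
PC=8  xor  $1, $4, $1        | $0=0 $1=8 $2=0 $3=3 $4=8 $5=1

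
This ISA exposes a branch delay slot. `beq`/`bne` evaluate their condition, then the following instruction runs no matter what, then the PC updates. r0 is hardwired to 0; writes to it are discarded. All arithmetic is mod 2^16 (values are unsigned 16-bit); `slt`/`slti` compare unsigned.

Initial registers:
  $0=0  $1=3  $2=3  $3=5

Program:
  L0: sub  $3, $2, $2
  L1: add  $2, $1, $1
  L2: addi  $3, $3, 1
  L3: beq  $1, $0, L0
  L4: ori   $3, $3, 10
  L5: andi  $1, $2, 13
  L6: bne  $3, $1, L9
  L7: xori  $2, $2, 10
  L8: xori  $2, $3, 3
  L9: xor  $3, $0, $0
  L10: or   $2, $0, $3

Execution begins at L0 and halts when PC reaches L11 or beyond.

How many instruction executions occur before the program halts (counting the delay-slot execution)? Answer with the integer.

10

PC=0  sub  $3, $2, $2        | $0=0 $1=3 $2=3 $3=0
PC=1  add  $2, $1, $1        | $0=0 $1=3 $2=6 $3=0
PC=2  addi  $3, $3, 1        | $0=0 $1=3 $2=6 $3=1
PC=3  beq  $1, $0, L0        | $0=0 $1=3 $2=6 $3=1  [not taken]
PC=4  ori   $3, $3, 10       | $0=0 $1=3 $2=6 $3=11
PC=5  andi  $1, $2, 13       | $0=0 $1=4 $2=6 $3=11
PC=6  bne  $3, $1, L9        | $0=0 $1=4 $2=6 $3=11  [TAKEN]
PC=7  xori  $2, $2, 10       | $0=0 $1=4 $2=12 $3=11
PC=9  xor  $3, $0, $0        | $0=0 $1=4 $2=12 $3=0
PC=10 or   $2, $0, $3        | $0=0 $1=4 $2=0 $3=0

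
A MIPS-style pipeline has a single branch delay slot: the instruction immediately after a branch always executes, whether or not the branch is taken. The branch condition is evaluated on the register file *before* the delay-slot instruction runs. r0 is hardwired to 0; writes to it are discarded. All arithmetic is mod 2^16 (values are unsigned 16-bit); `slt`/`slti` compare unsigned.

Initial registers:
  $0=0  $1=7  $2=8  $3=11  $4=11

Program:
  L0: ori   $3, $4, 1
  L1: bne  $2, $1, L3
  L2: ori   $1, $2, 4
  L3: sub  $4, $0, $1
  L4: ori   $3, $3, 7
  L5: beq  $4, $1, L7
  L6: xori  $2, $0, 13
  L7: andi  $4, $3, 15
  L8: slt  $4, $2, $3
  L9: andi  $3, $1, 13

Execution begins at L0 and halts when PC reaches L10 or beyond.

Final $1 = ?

#0 ori   $3, $4, 1 ; 0/7/8/11/11
#1 bne  $2, $1, L3 ; 0/7/8/11/11 ; →target
#2 ori   $1, $2, 4 ; 0/12/8/11/11
#3 sub  $4, $0, $1 ; 0/12/8/11/65524
#4 ori   $3, $3, 7 ; 0/12/8/15/65524
#5 beq  $4, $1, L7 ; 0/12/8/15/65524 ; →fallthru
#6 xori  $2, $0, 13 ; 0/12/13/15/65524
#7 andi  $4, $3, 15 ; 0/12/13/15/15
#8 slt  $4, $2, $3 ; 0/12/13/15/1
#9 andi  $3, $1, 13 ; 0/12/13/12/1

12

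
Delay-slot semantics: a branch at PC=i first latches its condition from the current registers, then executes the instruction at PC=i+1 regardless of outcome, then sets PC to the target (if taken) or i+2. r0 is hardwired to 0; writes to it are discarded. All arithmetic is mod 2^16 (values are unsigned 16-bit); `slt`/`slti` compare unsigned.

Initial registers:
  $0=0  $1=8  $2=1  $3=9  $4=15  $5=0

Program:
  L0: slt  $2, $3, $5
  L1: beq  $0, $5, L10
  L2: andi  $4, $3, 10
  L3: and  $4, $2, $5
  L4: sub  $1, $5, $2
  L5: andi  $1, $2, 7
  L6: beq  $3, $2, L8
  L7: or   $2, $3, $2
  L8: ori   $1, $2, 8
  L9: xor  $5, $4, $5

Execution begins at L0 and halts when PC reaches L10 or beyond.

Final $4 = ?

#0 slt  $2, $3, $5 ; 0/8/0/9/15/0
#1 beq  $0, $5, L10 ; 0/8/0/9/15/0 ; →target
#2 andi  $4, $3, 10 ; 0/8/0/9/8/0

8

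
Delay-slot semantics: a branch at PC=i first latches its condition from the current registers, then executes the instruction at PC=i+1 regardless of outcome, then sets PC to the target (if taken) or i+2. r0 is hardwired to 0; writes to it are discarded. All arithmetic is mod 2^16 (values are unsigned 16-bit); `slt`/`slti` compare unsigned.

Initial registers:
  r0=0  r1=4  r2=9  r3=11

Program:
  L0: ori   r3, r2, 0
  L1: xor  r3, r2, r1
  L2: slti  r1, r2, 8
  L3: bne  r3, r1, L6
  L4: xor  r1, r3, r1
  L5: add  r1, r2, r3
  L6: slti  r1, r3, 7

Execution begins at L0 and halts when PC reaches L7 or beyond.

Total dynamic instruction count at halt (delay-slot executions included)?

#0 ori   r3, r2, 0 ; 0/4/9/9
#1 xor  r3, r2, r1 ; 0/4/9/13
#2 slti  r1, r2, 8 ; 0/0/9/13
#3 bne  r3, r1, L6 ; 0/0/9/13 ; →target
#4 xor  r1, r3, r1 ; 0/13/9/13
#6 slti  r1, r3, 7 ; 0/0/9/13

6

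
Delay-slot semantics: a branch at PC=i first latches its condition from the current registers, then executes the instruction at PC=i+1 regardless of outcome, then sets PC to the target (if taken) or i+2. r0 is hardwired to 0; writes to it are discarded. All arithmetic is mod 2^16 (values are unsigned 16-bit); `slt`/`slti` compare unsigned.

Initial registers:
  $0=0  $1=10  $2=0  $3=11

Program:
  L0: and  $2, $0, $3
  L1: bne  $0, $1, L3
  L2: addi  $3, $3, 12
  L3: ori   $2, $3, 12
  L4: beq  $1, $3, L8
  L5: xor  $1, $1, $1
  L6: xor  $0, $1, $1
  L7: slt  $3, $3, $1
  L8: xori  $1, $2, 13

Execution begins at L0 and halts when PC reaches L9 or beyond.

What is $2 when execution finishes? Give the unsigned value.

31

[0] and  $2, $0, $3  →  {$0:0, $1:10, $2:0, $3:11}
[1] bne  $0, $1, L3  →  {$0:0, $1:10, $2:0, $3:11}  ⟨branch taken⟩
[2] addi  $3, $3, 12  →  {$0:0, $1:10, $2:0, $3:23}
[3] ori   $2, $3, 12  →  {$0:0, $1:10, $2:31, $3:23}
[4] beq  $1, $3, L8  →  {$0:0, $1:10, $2:31, $3:23}  ⟨branch fallthrough⟩
[5] xor  $1, $1, $1  →  {$0:0, $1:0, $2:31, $3:23}
[6] xor  $0, $1, $1  →  {$0:0, $1:0, $2:31, $3:23}
[7] slt  $3, $3, $1  →  {$0:0, $1:0, $2:31, $3:0}
[8] xori  $1, $2, 13  →  {$0:0, $1:18, $2:31, $3:0}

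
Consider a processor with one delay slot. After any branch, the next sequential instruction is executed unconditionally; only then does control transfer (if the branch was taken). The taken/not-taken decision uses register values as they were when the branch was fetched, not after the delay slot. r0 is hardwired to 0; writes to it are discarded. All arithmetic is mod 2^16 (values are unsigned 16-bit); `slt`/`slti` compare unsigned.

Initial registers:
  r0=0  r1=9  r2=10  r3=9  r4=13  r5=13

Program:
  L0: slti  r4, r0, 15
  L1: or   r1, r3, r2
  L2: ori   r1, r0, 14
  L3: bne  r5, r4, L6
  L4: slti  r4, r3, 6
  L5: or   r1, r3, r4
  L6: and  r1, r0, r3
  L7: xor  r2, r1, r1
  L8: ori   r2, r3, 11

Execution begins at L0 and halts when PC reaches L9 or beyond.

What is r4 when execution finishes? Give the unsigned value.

#0 slti  r4, r0, 15 ; 0/9/10/9/1/13
#1 or   r1, r3, r2 ; 0/11/10/9/1/13
#2 ori   r1, r0, 14 ; 0/14/10/9/1/13
#3 bne  r5, r4, L6 ; 0/14/10/9/1/13 ; →target
#4 slti  r4, r3, 6 ; 0/14/10/9/0/13
#6 and  r1, r0, r3 ; 0/0/10/9/0/13
#7 xor  r2, r1, r1 ; 0/0/0/9/0/13
#8 ori   r2, r3, 11 ; 0/0/11/9/0/13

0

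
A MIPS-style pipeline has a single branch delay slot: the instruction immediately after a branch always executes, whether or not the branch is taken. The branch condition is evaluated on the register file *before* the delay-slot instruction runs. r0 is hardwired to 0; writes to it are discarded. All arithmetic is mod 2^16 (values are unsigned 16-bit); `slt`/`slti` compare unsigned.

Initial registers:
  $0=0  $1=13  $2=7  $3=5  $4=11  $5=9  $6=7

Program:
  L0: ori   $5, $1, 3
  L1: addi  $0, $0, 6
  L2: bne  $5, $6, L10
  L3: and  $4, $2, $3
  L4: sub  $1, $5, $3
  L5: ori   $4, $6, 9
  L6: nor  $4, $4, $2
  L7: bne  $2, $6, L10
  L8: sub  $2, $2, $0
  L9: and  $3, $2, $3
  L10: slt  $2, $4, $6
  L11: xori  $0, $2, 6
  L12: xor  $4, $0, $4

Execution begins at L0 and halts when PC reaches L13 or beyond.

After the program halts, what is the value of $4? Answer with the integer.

5

PC=0  ori   $5, $1, 3        | $0=0 $1=13 $2=7 $3=5 $4=11 $5=15 $6=7
PC=1  addi  $0, $0, 6        | $0=0 $1=13 $2=7 $3=5 $4=11 $5=15 $6=7
PC=2  bne  $5, $6, L10       | $0=0 $1=13 $2=7 $3=5 $4=11 $5=15 $6=7  [TAKEN]
PC=3  and  $4, $2, $3        | $0=0 $1=13 $2=7 $3=5 $4=5 $5=15 $6=7
PC=10 slt  $2, $4, $6        | $0=0 $1=13 $2=1 $3=5 $4=5 $5=15 $6=7
PC=11 xori  $0, $2, 6        | $0=0 $1=13 $2=1 $3=5 $4=5 $5=15 $6=7
PC=12 xor  $4, $0, $4        | $0=0 $1=13 $2=1 $3=5 $4=5 $5=15 $6=7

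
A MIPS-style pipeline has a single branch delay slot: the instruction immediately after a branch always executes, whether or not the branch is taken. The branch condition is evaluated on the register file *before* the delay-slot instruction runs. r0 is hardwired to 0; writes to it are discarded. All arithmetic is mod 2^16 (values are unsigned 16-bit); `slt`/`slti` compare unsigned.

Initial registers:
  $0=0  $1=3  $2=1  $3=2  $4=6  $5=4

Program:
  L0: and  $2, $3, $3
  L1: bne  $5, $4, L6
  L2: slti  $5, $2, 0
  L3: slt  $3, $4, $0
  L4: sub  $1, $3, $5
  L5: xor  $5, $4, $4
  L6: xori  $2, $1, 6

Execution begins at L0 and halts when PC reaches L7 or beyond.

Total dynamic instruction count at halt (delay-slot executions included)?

4

  step pc=0: and  $2, $3, $3  regs=(0,3,2,2,6,4)
  step pc=1: bne  $5, $4, L6  cond=T  regs=(0,3,2,2,6,4)
  step pc=2: slti  $5, $2, 0  regs=(0,3,2,2,6,0)
  step pc=6: xori  $2, $1, 6  regs=(0,3,5,2,6,0)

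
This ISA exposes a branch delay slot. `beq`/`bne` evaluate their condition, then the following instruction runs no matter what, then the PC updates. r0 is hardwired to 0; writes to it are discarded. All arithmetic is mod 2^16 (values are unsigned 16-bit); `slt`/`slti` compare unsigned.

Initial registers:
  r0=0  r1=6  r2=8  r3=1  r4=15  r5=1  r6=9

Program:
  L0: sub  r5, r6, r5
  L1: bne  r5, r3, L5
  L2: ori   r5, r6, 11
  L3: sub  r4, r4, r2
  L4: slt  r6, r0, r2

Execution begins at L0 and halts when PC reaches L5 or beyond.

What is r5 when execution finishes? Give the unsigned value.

PC=0  sub  r5, r6, r5        | r0=0 r1=6 r2=8 r3=1 r4=15 r5=8 r6=9
PC=1  bne  r5, r3, L5        | r0=0 r1=6 r2=8 r3=1 r4=15 r5=8 r6=9  [TAKEN]
PC=2  ori   r5, r6, 11       | r0=0 r1=6 r2=8 r3=1 r4=15 r5=11 r6=9

11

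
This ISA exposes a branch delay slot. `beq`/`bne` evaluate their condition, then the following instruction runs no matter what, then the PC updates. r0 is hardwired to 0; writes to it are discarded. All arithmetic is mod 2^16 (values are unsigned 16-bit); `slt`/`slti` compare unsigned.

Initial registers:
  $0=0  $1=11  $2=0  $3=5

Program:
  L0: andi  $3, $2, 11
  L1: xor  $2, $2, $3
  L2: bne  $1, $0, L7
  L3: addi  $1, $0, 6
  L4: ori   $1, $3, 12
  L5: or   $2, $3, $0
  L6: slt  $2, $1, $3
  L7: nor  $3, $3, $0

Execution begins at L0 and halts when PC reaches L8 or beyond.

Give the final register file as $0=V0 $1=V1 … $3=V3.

$0=0 $1=6 $2=0 $3=65535

[0] andi  $3, $2, 11  →  {$0:0, $1:11, $2:0, $3:0}
[1] xor  $2, $2, $3  →  {$0:0, $1:11, $2:0, $3:0}
[2] bne  $1, $0, L7  →  {$0:0, $1:11, $2:0, $3:0}  ⟨branch taken⟩
[3] addi  $1, $0, 6  →  {$0:0, $1:6, $2:0, $3:0}
[7] nor  $3, $3, $0  →  {$0:0, $1:6, $2:0, $3:65535}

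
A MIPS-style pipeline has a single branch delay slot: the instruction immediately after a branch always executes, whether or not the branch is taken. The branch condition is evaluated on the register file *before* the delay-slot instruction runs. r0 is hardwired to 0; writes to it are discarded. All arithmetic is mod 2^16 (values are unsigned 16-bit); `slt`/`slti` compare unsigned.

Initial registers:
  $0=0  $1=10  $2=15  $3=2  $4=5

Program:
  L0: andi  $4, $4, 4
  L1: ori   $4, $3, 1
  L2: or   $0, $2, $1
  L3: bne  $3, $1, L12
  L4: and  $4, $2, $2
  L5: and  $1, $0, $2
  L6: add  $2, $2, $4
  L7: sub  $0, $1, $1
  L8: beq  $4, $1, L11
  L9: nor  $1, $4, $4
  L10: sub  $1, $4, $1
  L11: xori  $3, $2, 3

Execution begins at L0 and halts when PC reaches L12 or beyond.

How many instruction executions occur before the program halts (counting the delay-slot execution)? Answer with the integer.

PC=0  andi  $4, $4, 4        | $0=0 $1=10 $2=15 $3=2 $4=4
PC=1  ori   $4, $3, 1        | $0=0 $1=10 $2=15 $3=2 $4=3
PC=2  or   $0, $2, $1        | $0=0 $1=10 $2=15 $3=2 $4=3
PC=3  bne  $3, $1, L12       | $0=0 $1=10 $2=15 $3=2 $4=3  [TAKEN]
PC=4  and  $4, $2, $2        | $0=0 $1=10 $2=15 $3=2 $4=15

5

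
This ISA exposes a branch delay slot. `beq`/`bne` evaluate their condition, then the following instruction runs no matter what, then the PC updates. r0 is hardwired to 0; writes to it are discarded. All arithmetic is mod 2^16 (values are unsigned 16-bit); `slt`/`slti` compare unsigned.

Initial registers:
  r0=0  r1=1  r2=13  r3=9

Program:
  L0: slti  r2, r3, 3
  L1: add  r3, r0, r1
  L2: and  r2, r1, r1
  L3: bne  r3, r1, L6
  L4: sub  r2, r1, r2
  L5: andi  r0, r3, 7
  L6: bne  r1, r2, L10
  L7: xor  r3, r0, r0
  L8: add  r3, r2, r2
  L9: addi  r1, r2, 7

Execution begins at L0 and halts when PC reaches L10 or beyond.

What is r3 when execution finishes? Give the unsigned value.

0

PC=0  slti  r2, r3, 3        | r0=0 r1=1 r2=0 r3=9
PC=1  add  r3, r0, r1        | r0=0 r1=1 r2=0 r3=1
PC=2  and  r2, r1, r1        | r0=0 r1=1 r2=1 r3=1
PC=3  bne  r3, r1, L6        | r0=0 r1=1 r2=1 r3=1  [not taken]
PC=4  sub  r2, r1, r2        | r0=0 r1=1 r2=0 r3=1
PC=5  andi  r0, r3, 7        | r0=0 r1=1 r2=0 r3=1
PC=6  bne  r1, r2, L10       | r0=0 r1=1 r2=0 r3=1  [TAKEN]
PC=7  xor  r3, r0, r0        | r0=0 r1=1 r2=0 r3=0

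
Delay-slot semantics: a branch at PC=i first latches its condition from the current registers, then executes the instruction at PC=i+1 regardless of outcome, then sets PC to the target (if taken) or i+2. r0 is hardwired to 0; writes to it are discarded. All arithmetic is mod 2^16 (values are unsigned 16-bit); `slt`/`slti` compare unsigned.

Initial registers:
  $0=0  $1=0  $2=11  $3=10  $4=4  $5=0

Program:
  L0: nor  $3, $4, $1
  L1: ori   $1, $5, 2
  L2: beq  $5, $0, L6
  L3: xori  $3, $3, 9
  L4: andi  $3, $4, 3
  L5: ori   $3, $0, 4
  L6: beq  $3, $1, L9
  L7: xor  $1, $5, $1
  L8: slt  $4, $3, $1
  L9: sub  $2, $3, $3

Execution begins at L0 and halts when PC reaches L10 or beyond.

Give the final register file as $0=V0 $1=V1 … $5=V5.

#0 nor  $3, $4, $1 ; 0/0/11/65531/4/0
#1 ori   $1, $5, 2 ; 0/2/11/65531/4/0
#2 beq  $5, $0, L6 ; 0/2/11/65531/4/0 ; →target
#3 xori  $3, $3, 9 ; 0/2/11/65522/4/0
#6 beq  $3, $1, L9 ; 0/2/11/65522/4/0 ; →fallthru
#7 xor  $1, $5, $1 ; 0/2/11/65522/4/0
#8 slt  $4, $3, $1 ; 0/2/11/65522/0/0
#9 sub  $2, $3, $3 ; 0/2/0/65522/0/0

$0=0 $1=2 $2=0 $3=65522 $4=0 $5=0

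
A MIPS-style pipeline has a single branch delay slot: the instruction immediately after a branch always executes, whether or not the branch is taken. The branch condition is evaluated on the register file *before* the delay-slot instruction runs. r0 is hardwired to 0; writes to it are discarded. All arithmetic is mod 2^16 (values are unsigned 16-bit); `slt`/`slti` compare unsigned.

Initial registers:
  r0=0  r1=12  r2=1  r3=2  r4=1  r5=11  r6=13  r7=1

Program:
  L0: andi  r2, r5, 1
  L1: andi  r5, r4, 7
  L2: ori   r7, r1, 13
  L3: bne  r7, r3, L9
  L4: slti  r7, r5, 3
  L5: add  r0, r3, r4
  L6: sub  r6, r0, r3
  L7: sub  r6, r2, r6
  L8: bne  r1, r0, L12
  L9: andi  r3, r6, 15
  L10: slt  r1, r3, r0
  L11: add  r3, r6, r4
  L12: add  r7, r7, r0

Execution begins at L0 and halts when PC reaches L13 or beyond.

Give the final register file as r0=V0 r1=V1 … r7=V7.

r0=0 r1=0 r2=1 r3=14 r4=1 r5=1 r6=13 r7=1

#0 andi  r2, r5, 1 ; 0/12/1/2/1/11/13/1
#1 andi  r5, r4, 7 ; 0/12/1/2/1/1/13/1
#2 ori   r7, r1, 13 ; 0/12/1/2/1/1/13/13
#3 bne  r7, r3, L9 ; 0/12/1/2/1/1/13/13 ; →target
#4 slti  r7, r5, 3 ; 0/12/1/2/1/1/13/1
#9 andi  r3, r6, 15 ; 0/12/1/13/1/1/13/1
#10 slt  r1, r3, r0 ; 0/0/1/13/1/1/13/1
#11 add  r3, r6, r4 ; 0/0/1/14/1/1/13/1
#12 add  r7, r7, r0 ; 0/0/1/14/1/1/13/1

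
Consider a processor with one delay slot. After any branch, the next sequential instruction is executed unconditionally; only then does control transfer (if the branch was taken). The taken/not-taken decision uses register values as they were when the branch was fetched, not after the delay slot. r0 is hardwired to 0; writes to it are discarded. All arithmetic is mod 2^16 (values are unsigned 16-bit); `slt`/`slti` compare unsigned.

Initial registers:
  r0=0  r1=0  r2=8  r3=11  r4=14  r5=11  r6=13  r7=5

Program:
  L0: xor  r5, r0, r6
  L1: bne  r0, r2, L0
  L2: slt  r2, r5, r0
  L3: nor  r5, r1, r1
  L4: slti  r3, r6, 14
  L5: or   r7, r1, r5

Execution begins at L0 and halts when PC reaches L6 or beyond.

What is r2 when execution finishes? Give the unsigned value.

[0] xor  r5, r0, r6  →  {r0:0, r1:0, r2:8, r3:11, r4:14, r5:13, r6:13, r7:5}
[1] bne  r0, r2, L0  →  {r0:0, r1:0, r2:8, r3:11, r4:14, r5:13, r6:13, r7:5}  ⟨branch taken⟩
[2] slt  r2, r5, r0  →  {r0:0, r1:0, r2:0, r3:11, r4:14, r5:13, r6:13, r7:5}
[0] xor  r5, r0, r6  →  {r0:0, r1:0, r2:0, r3:11, r4:14, r5:13, r6:13, r7:5}
[1] bne  r0, r2, L0  →  {r0:0, r1:0, r2:0, r3:11, r4:14, r5:13, r6:13, r7:5}  ⟨branch fallthrough⟩
[2] slt  r2, r5, r0  →  {r0:0, r1:0, r2:0, r3:11, r4:14, r5:13, r6:13, r7:5}
[3] nor  r5, r1, r1  →  {r0:0, r1:0, r2:0, r3:11, r4:14, r5:65535, r6:13, r7:5}
[4] slti  r3, r6, 14  →  {r0:0, r1:0, r2:0, r3:1, r4:14, r5:65535, r6:13, r7:5}
[5] or   r7, r1, r5  →  {r0:0, r1:0, r2:0, r3:1, r4:14, r5:65535, r6:13, r7:65535}

0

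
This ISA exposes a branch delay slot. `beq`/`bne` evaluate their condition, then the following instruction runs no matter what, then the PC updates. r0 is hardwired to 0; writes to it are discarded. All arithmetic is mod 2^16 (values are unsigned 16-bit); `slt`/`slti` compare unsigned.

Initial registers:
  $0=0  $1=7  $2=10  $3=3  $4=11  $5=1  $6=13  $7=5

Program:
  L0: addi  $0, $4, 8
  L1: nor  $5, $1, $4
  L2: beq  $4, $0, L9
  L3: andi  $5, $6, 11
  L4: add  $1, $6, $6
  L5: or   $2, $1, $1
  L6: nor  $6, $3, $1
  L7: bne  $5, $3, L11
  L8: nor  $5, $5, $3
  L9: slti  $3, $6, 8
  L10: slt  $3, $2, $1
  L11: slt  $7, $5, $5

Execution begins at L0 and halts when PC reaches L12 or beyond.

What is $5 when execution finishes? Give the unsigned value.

#0 addi  $0, $4, 8 ; 0/7/10/3/11/1/13/5
#1 nor  $5, $1, $4 ; 0/7/10/3/11/65520/13/5
#2 beq  $4, $0, L9 ; 0/7/10/3/11/65520/13/5 ; →fallthru
#3 andi  $5, $6, 11 ; 0/7/10/3/11/9/13/5
#4 add  $1, $6, $6 ; 0/26/10/3/11/9/13/5
#5 or   $2, $1, $1 ; 0/26/26/3/11/9/13/5
#6 nor  $6, $3, $1 ; 0/26/26/3/11/9/65508/5
#7 bne  $5, $3, L11 ; 0/26/26/3/11/9/65508/5 ; →target
#8 nor  $5, $5, $3 ; 0/26/26/3/11/65524/65508/5
#11 slt  $7, $5, $5 ; 0/26/26/3/11/65524/65508/0

65524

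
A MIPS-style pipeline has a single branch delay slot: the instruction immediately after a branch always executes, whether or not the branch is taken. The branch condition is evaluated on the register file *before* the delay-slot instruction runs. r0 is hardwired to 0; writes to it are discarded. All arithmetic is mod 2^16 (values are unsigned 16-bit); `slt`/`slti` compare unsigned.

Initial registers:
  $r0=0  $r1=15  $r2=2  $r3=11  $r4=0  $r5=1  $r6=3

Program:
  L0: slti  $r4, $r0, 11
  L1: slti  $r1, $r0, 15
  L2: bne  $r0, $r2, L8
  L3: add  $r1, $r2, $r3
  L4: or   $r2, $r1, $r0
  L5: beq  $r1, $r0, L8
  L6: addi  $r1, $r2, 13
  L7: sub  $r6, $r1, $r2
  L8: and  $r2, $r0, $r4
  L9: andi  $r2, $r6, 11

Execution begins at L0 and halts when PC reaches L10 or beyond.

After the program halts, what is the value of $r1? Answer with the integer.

13

PC=0  slti  $r4, $r0, 11     | $r0=0 $r1=15 $r2=2 $r3=11 $r4=1 $r5=1 $r6=3
PC=1  slti  $r1, $r0, 15     | $r0=0 $r1=1 $r2=2 $r3=11 $r4=1 $r5=1 $r6=3
PC=2  bne  $r0, $r2, L8      | $r0=0 $r1=1 $r2=2 $r3=11 $r4=1 $r5=1 $r6=3  [TAKEN]
PC=3  add  $r1, $r2, $r3     | $r0=0 $r1=13 $r2=2 $r3=11 $r4=1 $r5=1 $r6=3
PC=8  and  $r2, $r0, $r4     | $r0=0 $r1=13 $r2=0 $r3=11 $r4=1 $r5=1 $r6=3
PC=9  andi  $r2, $r6, 11     | $r0=0 $r1=13 $r2=3 $r3=11 $r4=1 $r5=1 $r6=3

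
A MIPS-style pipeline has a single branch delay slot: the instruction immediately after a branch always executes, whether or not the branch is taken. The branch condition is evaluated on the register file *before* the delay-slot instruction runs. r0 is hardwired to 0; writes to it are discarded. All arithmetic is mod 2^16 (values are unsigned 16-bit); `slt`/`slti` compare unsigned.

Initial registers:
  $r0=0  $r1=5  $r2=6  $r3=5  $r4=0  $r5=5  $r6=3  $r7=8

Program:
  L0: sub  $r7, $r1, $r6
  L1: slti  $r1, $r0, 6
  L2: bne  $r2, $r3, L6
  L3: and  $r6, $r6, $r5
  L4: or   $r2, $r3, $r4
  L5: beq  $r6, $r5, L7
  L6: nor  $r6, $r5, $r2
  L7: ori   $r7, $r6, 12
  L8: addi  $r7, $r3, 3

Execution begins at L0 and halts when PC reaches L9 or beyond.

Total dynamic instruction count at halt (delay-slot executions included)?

7

  step pc=0: sub  $r7, $r1, $r6  regs=(0,5,6,5,0,5,3,2)
  step pc=1: slti  $r1, $r0, 6  regs=(0,1,6,5,0,5,3,2)
  step pc=2: bne  $r2, $r3, L6  cond=T  regs=(0,1,6,5,0,5,3,2)
  step pc=3: and  $r6, $r6, $r5  regs=(0,1,6,5,0,5,1,2)
  step pc=6: nor  $r6, $r5, $r2  regs=(0,1,6,5,0,5,65528,2)
  step pc=7: ori   $r7, $r6, 12  regs=(0,1,6,5,0,5,65528,65532)
  step pc=8: addi  $r7, $r3, 3  regs=(0,1,6,5,0,5,65528,8)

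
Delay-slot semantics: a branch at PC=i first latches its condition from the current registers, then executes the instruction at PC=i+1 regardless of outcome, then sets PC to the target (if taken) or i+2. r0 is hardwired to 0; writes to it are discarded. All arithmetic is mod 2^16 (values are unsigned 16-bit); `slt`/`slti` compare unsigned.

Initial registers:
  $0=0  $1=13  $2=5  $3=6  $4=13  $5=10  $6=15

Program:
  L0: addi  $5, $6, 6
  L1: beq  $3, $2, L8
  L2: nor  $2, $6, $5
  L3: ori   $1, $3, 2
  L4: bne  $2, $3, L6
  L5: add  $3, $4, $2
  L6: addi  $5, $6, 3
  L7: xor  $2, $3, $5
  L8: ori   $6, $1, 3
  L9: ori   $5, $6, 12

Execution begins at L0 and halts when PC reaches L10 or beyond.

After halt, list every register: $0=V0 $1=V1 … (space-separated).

[0] addi  $5, $6, 6  →  {$0:0, $1:13, $2:5, $3:6, $4:13, $5:21, $6:15}
[1] beq  $3, $2, L8  →  {$0:0, $1:13, $2:5, $3:6, $4:13, $5:21, $6:15}  ⟨branch fallthrough⟩
[2] nor  $2, $6, $5  →  {$0:0, $1:13, $2:65504, $3:6, $4:13, $5:21, $6:15}
[3] ori   $1, $3, 2  →  {$0:0, $1:6, $2:65504, $3:6, $4:13, $5:21, $6:15}
[4] bne  $2, $3, L6  →  {$0:0, $1:6, $2:65504, $3:6, $4:13, $5:21, $6:15}  ⟨branch taken⟩
[5] add  $3, $4, $2  →  {$0:0, $1:6, $2:65504, $3:65517, $4:13, $5:21, $6:15}
[6] addi  $5, $6, 3  →  {$0:0, $1:6, $2:65504, $3:65517, $4:13, $5:18, $6:15}
[7] xor  $2, $3, $5  →  {$0:0, $1:6, $2:65535, $3:65517, $4:13, $5:18, $6:15}
[8] ori   $6, $1, 3  →  {$0:0, $1:6, $2:65535, $3:65517, $4:13, $5:18, $6:7}
[9] ori   $5, $6, 12  →  {$0:0, $1:6, $2:65535, $3:65517, $4:13, $5:15, $6:7}

$0=0 $1=6 $2=65535 $3=65517 $4=13 $5=15 $6=7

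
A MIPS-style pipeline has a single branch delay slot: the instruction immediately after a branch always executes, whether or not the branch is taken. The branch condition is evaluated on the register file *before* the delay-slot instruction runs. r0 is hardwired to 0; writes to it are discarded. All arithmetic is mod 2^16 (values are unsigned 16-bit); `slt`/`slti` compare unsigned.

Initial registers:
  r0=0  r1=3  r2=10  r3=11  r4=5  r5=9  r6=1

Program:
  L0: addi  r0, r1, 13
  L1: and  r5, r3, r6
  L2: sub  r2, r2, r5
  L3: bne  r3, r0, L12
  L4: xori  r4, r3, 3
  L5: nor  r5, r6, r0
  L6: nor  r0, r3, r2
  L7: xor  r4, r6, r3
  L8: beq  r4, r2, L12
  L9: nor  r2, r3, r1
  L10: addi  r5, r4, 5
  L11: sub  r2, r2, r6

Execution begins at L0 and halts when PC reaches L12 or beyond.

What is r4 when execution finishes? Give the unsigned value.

#0 addi  r0, r1, 13 ; 0/3/10/11/5/9/1
#1 and  r5, r3, r6 ; 0/3/10/11/5/1/1
#2 sub  r2, r2, r5 ; 0/3/9/11/5/1/1
#3 bne  r3, r0, L12 ; 0/3/9/11/5/1/1 ; →target
#4 xori  r4, r3, 3 ; 0/3/9/11/8/1/1

8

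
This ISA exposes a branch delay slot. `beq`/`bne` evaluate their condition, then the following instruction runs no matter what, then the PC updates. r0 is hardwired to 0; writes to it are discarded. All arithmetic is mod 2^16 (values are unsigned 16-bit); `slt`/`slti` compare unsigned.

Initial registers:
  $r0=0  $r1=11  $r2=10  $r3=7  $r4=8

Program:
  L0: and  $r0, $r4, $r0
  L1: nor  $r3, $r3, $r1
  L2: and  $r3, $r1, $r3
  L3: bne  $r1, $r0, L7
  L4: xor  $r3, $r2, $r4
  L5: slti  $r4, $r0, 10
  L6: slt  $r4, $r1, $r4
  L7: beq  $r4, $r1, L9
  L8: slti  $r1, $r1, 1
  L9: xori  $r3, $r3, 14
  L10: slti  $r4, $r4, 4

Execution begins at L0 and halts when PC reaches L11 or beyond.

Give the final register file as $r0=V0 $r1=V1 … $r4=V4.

$r0=0 $r1=0 $r2=10 $r3=12 $r4=0

[0] and  $r0, $r4, $r0  →  {$r0:0, $r1:11, $r2:10, $r3:7, $r4:8}
[1] nor  $r3, $r3, $r1  →  {$r0:0, $r1:11, $r2:10, $r3:65520, $r4:8}
[2] and  $r3, $r1, $r3  →  {$r0:0, $r1:11, $r2:10, $r3:0, $r4:8}
[3] bne  $r1, $r0, L7  →  {$r0:0, $r1:11, $r2:10, $r3:0, $r4:8}  ⟨branch taken⟩
[4] xor  $r3, $r2, $r4  →  {$r0:0, $r1:11, $r2:10, $r3:2, $r4:8}
[7] beq  $r4, $r1, L9  →  {$r0:0, $r1:11, $r2:10, $r3:2, $r4:8}  ⟨branch fallthrough⟩
[8] slti  $r1, $r1, 1  →  {$r0:0, $r1:0, $r2:10, $r3:2, $r4:8}
[9] xori  $r3, $r3, 14  →  {$r0:0, $r1:0, $r2:10, $r3:12, $r4:8}
[10] slti  $r4, $r4, 4  →  {$r0:0, $r1:0, $r2:10, $r3:12, $r4:0}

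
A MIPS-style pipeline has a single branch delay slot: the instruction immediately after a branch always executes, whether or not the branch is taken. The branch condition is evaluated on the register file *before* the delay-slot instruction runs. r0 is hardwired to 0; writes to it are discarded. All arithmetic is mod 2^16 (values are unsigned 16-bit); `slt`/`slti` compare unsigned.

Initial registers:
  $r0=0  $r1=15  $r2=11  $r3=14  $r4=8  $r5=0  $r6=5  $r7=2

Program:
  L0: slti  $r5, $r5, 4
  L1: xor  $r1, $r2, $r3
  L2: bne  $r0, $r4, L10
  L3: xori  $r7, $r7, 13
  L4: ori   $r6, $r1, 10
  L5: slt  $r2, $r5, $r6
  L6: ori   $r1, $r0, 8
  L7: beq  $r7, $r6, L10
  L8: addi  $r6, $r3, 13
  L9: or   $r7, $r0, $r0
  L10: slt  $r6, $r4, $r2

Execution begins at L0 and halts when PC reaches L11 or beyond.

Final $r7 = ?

PC=0  slti  $r5, $r5, 4      | $r0=0 $r1=15 $r2=11 $r3=14 $r4=8 $r5=1 $r6=5 $r7=2
PC=1  xor  $r1, $r2, $r3     | $r0=0 $r1=5 $r2=11 $r3=14 $r4=8 $r5=1 $r6=5 $r7=2
PC=2  bne  $r0, $r4, L10     | $r0=0 $r1=5 $r2=11 $r3=14 $r4=8 $r5=1 $r6=5 $r7=2  [TAKEN]
PC=3  xori  $r7, $r7, 13     | $r0=0 $r1=5 $r2=11 $r3=14 $r4=8 $r5=1 $r6=5 $r7=15
PC=10 slt  $r6, $r4, $r2     | $r0=0 $r1=5 $r2=11 $r3=14 $r4=8 $r5=1 $r6=1 $r7=15

15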